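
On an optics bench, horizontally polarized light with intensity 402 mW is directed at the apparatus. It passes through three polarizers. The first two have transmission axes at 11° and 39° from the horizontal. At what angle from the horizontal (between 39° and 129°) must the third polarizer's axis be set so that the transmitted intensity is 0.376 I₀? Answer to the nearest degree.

θ ≈ 84°

I₁ = I₀ cos²(11° − 0°) = I₀ cos²(11°) = 0.9636 I₀.
I₂ = I₁ cos²(39° − 11°) = 0.9636 I₀ · cos²(28°) = 0.7512 I₀.
Need I₃/I₀ = 0.376, so cos²(θ − 39°) = 0.376 / 0.7512 = 0.5005.
θ − 39° = arccos(√0.5005) = 45.0°, giving θ ≈ 39 + 45.0 = 84.0°.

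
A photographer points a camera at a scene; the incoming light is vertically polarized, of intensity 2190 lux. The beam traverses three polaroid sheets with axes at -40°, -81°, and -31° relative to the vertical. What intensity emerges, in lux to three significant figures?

I ≈ 302 lux

I₁ = 2190 lux · cos²(40°) = 1285 lux.
I₂ = I₁ · cos²(41°) = 1285 · 0.5696 = 732 lux.
I₃ = I₂ · cos²(50°) = 732 · 0.4132 = 302.4 lux.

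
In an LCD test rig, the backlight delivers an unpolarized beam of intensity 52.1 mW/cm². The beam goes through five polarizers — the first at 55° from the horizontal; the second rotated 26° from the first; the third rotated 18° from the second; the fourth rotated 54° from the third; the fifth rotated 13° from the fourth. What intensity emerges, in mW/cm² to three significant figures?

I ≈ 6.24 mW/cm²

Unpolarized light through the first polarizer → I₁ = 52.1 mW/cm²/2 = 26.05 mW/cm², polarized at 55°.
I₂ = I₁ · cos²(26°) = 26.05 · 0.8078 = 21.04 mW/cm².
I₃ = I₂ · cos²(18°) = 21.04 · 0.9045 = 19.03 mW/cm².
I₄ = I₃ · cos²(54°) = 19.03 · 0.3455 = 6.576 mW/cm².
I₅ = I₄ · cos²(13°) = 6.576 · 0.9494 = 6.243 mW/cm².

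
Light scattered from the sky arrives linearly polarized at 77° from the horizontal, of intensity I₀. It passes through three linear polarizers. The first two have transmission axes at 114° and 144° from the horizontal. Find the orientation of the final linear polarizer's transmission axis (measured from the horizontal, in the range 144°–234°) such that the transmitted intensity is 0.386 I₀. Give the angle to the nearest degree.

I₁ = I₀ cos²(114° − 77°) = I₀ cos²(37°) = 0.6378 I₀.
I₂ = I₁ cos²(144° − 114°) = 0.6378 I₀ · cos²(30°) = 0.4784 I₀.
Need I₃/I₀ = 0.386, so cos²(θ − 144°) = 0.386 / 0.4784 = 0.8069.
θ − 144° = arccos(√0.8069) = 26.1°, giving θ ≈ 144 + 26.1 = 170.1°.

θ ≈ 170°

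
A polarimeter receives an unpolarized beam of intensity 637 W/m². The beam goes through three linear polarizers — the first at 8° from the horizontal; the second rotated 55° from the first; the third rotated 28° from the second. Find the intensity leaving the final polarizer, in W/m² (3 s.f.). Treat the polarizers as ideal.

I ≈ 81.7 W/m²

Unpolarized light through the first polarizer → I₁ = 637 W/m²/2 = 318.5 W/m², polarized at 8°.
I₂ = I₁ · cos²(55°) = 318.5 · 0.329 = 104.8 W/m².
I₃ = I₂ · cos²(28°) = 104.8 · 0.7796 = 81.69 W/m².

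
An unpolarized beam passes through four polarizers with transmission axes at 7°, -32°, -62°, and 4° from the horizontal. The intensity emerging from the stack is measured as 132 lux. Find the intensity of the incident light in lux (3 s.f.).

I₀ ≈ 3520 lux

Unpolarized light through the first polarizer → I₁ = ½ I₀, now polarized at 7°.
I₂ = I₁ cos²(-32° − 7°) = 0.5 I₀ · cos²(39°) = 0.302 I₀.
I₃ = I₂ cos²(-62° + 32°) = 0.302 I₀ · cos²(30°) = 0.2265 I₀.
I₄ = I₃ cos²(4° + 62°) = 0.2265 I₀ · cos²(66°) = 0.03747 I₀.
So 132 lux = 0.03747 I₀, giving I₀ = 132/0.03747 = 3523 lux.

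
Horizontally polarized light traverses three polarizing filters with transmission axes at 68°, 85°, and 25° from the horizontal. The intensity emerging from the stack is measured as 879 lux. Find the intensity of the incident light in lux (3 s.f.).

I₀ ≈ 2.74e4 lux

By Malus's law, I₁ = I₀ cos²(68° − 0°) = I₀ cos²(68°) = 0.1403 I₀.
I₂ = I₁ cos²(85° − 68°) = 0.1403 I₀ · cos²(17°) = 0.1283 I₀.
I₃ = I₂ cos²(25° − 85°) = 0.1283 I₀ · cos²(60°) = 0.03208 I₀.
So 879 lux = 0.03208 I₀, giving I₀ = 879/0.03208 = 2.74e+04 lux.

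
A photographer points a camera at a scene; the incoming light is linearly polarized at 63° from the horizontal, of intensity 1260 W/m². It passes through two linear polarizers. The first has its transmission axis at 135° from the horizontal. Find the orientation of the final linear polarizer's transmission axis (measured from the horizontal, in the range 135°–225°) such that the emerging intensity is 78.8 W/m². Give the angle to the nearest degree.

θ ≈ 171°

I₁ = I₀ cos²(135° − 63°) = I₀ cos²(72°) = 0.09549 I₀.
Target fraction: 78.8 / 1260 W/m² = 0.06254 of I₀.
Need I₂/I₀ = 0.06254, so cos²(θ − 135°) = 0.06254 / 0.09549 = 0.6549.
θ − 135° = arccos(√0.6549) = 36.0°, giving θ ≈ 135 + 36.0 = 171.0°.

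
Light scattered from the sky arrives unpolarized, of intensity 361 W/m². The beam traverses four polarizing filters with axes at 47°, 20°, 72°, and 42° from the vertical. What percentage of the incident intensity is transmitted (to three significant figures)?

Unpolarized light through the first polarizer → I₁ = 361 W/m²/2 = 180.5 W/m², polarized at 47°.
I₂ = I₁ · cos²(27°) = 180.5 · 0.7939 = 143.3 W/m².
I₃ = I₂ · cos²(52°) = 143.3 · 0.379 = 54.32 W/m².
I₄ = I₃ · cos²(30°) = 54.32 · 0.75 = 40.74 W/m².
That is 11.28% of the incident intensity.

≈ 11.3%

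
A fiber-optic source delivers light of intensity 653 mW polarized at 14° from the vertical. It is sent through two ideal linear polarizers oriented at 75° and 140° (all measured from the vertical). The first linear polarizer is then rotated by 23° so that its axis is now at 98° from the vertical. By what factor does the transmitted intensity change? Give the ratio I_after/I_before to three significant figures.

Before rotation:
I₁ = I₀ cos²(75° − 14°) = I₀ cos²(61°) = 0.235 I₀.
I₂ = I₁ cos²(140° − 75°) = 0.235 I₀ · cos²(65°) = 0.04198 I₀.
After rotation:
I₁ = I₀ cos²(98° − 14°) = I₀ cos²(84°) = 0.01093 I₀.
I₂ = I₁ cos²(140° − 98°) = 0.01093 I₀ · cos²(42°) = 0.006034 I₀.
Ratio = 0.006034 / 0.04198 = 0.1437.

I_new/I_old ≈ 0.144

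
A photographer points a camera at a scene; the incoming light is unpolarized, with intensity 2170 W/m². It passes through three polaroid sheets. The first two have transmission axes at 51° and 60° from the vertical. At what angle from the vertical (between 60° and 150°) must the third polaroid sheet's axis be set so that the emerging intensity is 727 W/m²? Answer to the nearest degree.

θ ≈ 94°

Unpolarized light through the first polarizer → I₁ = ½ I₀, now polarized at 51°.
I₂ = I₁ cos²(60° − 51°) = 0.5 I₀ · cos²(9°) = 0.4878 I₀.
Target fraction: 727 / 2170 W/m² = 0.335 of I₀.
Need I₃/I₀ = 0.335, so cos²(θ − 60°) = 0.335 / 0.4878 = 0.6869.
θ − 60° = arccos(√0.6869) = 34.0°, giving θ ≈ 60 + 34.0 = 94.0°.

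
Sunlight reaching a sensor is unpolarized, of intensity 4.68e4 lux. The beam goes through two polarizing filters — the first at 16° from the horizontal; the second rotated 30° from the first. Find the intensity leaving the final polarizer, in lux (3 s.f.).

I ≈ 1.76e4 lux

Unpolarized light through the first polarizer → I₁ = 4.68e4 lux/2 = 2.34e+04 lux, polarized at 16°.
I₂ = I₁ · cos²(30°) = 2.34e+04 · 0.75 = 1.755e+04 lux.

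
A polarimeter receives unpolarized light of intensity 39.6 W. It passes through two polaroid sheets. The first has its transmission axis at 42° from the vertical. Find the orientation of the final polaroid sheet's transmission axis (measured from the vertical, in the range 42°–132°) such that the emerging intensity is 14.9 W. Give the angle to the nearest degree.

θ ≈ 72°

Unpolarized light through the first polarizer → I₁ = ½ I₀, now polarized at 42°.
Target fraction: 14.9 / 39.6 W = 0.3763 of I₀.
Need I₂/I₀ = 0.3763, so cos²(θ − 42°) = 0.3763 / 0.5 = 0.7525.
θ − 42° = arccos(√0.7525) = 29.8°, giving θ ≈ 42 + 29.8 = 71.8°.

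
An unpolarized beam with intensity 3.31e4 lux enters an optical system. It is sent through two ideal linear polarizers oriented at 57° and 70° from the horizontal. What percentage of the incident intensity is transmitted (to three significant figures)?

Unpolarized light through the first polarizer → I₁ = 3.31e4 lux/2 = 1.655e+04 lux, polarized at 57°.
I₂ = I₁ · cos²(13°) = 1.655e+04 · 0.9494 = 1.571e+04 lux.
That is 47.47% of the incident intensity.

≈ 47.5%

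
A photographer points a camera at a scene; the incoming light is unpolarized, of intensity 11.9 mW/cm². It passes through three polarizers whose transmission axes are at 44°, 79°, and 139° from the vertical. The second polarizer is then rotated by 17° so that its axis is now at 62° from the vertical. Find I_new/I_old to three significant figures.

I_new/I_old ≈ 0.273

Before rotation:
Unpolarized light through the first polarizer → I₁ = ½ I₀, now polarized at 44°.
I₂ = I₁ cos²(79° − 44°) = 0.5 I₀ · cos²(35°) = 0.3355 I₀.
I₃ = I₂ cos²(139° − 79°) = 0.3355 I₀ · cos²(60°) = 0.08388 I₀.
After rotation:
Unpolarized light through the first polarizer → I₁ = ½ I₀, now polarized at 44°.
I₂ = I₁ cos²(62° − 44°) = 0.5 I₀ · cos²(18°) = 0.4523 I₀.
I₃ = I₂ cos²(139° − 62°) = 0.4523 I₀ · cos²(77°) = 0.02289 I₀.
Ratio = 0.02289 / 0.08388 = 0.2728.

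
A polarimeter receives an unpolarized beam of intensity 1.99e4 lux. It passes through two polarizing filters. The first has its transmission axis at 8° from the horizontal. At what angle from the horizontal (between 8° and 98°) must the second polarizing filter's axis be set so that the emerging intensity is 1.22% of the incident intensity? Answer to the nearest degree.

Unpolarized light through the first polarizer → I₁ = ½ I₀, now polarized at 8°.
Need I₂/I₀ = 0.0122, so cos²(θ − 8°) = 0.0122 / 0.5 = 0.0244.
θ − 8° = arccos(√0.0244) = 81.0°, giving θ ≈ 8 + 81.0 = 89.0°.

θ ≈ 89°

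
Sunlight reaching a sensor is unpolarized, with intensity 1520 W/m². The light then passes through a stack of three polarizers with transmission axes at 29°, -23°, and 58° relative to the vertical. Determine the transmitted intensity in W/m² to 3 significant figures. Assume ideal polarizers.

Unpolarized light through the first polarizer → I₁ = 1520 W/m²/2 = 760 W/m², polarized at 29°.
I₂ = I₁ · cos²(52°) = 760 · 0.379 = 288.1 W/m².
I₃ = I₂ · cos²(81°) = 288.1 · 0.02447 = 7.05 W/m².

I ≈ 7.05 W/m²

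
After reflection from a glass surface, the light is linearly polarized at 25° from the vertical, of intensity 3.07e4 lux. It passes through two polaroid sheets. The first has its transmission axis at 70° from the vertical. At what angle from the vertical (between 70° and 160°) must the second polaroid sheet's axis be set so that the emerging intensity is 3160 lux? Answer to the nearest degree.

θ ≈ 133°

I₁ = I₀ cos²(70° − 25°) = I₀ cos²(45°) = 0.5 I₀.
Target fraction: 3160 / 3.07e4 lux = 0.1029 of I₀.
Need I₂/I₀ = 0.1029, so cos²(θ − 70°) = 0.1029 / 0.5 = 0.2059.
θ − 70° = arccos(√0.2059) = 63.0°, giving θ ≈ 70 + 63.0 = 133.0°.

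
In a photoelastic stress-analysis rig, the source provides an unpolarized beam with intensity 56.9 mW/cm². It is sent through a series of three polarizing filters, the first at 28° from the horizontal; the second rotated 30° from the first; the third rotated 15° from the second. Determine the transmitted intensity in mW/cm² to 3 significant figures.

Unpolarized light through the first polarizer → I₁ = 56.9 mW/cm²/2 = 28.45 mW/cm², polarized at 28°.
I₂ = I₁ · cos²(30°) = 28.45 · 0.75 = 21.34 mW/cm².
I₃ = I₂ · cos²(15°) = 21.34 · 0.933 = 19.91 mW/cm².

I ≈ 19.9 mW/cm²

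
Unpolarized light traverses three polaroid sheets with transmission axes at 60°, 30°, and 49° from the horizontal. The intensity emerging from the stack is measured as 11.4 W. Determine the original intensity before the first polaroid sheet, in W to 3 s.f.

I₀ ≈ 34.0 W

Unpolarized light through the first polarizer → I₁ = ½ I₀, now polarized at 60°.
I₂ = I₁ cos²(30° − 60°) = 0.5 I₀ · cos²(30°) = 0.375 I₀.
I₃ = I₂ cos²(49° − 30°) = 0.375 I₀ · cos²(19°) = 0.3353 I₀.
So 11.4 W = 0.3353 I₀, giving I₀ = 11.4/0.3353 = 34 W.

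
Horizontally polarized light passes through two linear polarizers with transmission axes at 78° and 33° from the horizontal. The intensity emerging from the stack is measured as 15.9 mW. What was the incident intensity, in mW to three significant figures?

I₁ = I₀ cos²(78° − 0°) = I₀ cos²(78°) = 0.04323 I₀.
I₂ = I₁ cos²(33° − 78°) = 0.04323 I₀ · cos²(45°) = 0.02161 I₀.
So 15.9 mW = 0.02161 I₀, giving I₀ = 15.9/0.02161 = 735.6 mW.

I₀ ≈ 736 mW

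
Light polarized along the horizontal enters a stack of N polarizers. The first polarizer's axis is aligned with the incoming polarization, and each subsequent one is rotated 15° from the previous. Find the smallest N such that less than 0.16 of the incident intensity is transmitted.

N = 28

First polarizer is aligned with the polarization: full transmission.
Each further stage multiplies by cos²(15°) = 0.933.
After N polarizers: T = 0.933^(N−1). Require T < 0.16 ⇒ N−1 > ln(0.16)/ln(0.933) = 26.43, so N−1 ≥ 27 and N = 28.
Check: N=28 gives T = 0.1538 < 0.16; N=27 gives T = 0.1648.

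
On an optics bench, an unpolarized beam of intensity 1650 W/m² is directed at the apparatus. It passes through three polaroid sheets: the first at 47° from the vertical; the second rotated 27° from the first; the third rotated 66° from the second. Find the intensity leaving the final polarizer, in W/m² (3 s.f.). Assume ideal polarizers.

I ≈ 108 W/m²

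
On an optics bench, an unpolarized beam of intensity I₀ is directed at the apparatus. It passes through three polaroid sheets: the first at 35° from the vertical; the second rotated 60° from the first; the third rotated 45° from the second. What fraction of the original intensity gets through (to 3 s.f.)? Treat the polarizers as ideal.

Unpolarized light through the first polarizer → I₁ = ½ I₀, now polarized at 35°.
I₂ = I₁ cos²(60°) = 0.5 · 0.25 I₀ = 0.125 I₀.
I₃ = I₂ cos²(45°) = 0.125 · 0.5 I₀ = 0.0625 I₀.
Transmitted fraction = 0.0625.

≈ 0.0625 I₀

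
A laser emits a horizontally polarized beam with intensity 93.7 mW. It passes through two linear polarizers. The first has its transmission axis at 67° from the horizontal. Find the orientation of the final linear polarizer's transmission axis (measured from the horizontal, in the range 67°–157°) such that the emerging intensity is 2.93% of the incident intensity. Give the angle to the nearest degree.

θ ≈ 131°

I₁ = I₀ cos²(67° − 0°) = I₀ cos²(67°) = 0.1527 I₀.
Need I₂/I₀ = 0.0293, so cos²(θ − 67°) = 0.0293 / 0.1527 = 0.1919.
θ − 67° = arccos(√0.1919) = 64.0°, giving θ ≈ 67 + 64.0 = 131.0°.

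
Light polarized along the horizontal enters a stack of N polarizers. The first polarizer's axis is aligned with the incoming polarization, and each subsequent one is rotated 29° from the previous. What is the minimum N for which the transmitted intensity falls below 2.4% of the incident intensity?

First polarizer is aligned with the polarization: full transmission.
Each further stage multiplies by cos²(29°) = 0.765.
After N polarizers: T = 0.765^(N−1). Require T < 0.024 ⇒ N−1 > ln(0.024)/ln(0.765) = 13.92, so N−1 ≥ 14 and N = 15.
Check: N=15 gives T = 0.02349 < 0.024; N=14 gives T = 0.03071.

N = 15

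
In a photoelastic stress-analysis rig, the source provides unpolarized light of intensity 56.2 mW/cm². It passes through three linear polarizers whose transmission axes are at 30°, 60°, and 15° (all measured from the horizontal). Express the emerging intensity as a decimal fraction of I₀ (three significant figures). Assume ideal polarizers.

Unpolarized light through the first polarizer → I₁ = 56.2 mW/cm²/2 = 28.1 mW/cm², polarized at 30°.
I₂ = I₁ · cos²(30°) = 28.1 · 0.75 = 21.08 mW/cm².
I₃ = I₂ · cos²(45°) = 21.08 · 0.5 = 10.54 mW/cm².
Transmitted fraction = 0.1875.

I/I₀ ≈ 0.188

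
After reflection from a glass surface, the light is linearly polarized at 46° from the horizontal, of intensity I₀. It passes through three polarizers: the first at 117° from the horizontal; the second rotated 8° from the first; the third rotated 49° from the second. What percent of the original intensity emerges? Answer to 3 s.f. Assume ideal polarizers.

≈ 4.47%

By Malus's law, I₁ = I₀ cos²(117° − 46°) = I₀ cos²(71°) = 0.106 I₀.
I₂ = I₁ cos²(8°) = 0.106 · 0.9806 I₀ = 0.1039 I₀.
I₃ = I₂ cos²(49°) = 0.1039 · 0.4304 I₀ = 0.04474 I₀.
That is 4.474% of the incident intensity.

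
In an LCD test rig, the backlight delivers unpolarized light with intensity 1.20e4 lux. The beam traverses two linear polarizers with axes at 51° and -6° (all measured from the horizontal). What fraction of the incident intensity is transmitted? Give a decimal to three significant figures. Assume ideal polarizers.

I/I₀ ≈ 0.148

Unpolarized light through the first polarizer → I₁ = 1.20e4 lux/2 = 6000 lux, polarized at 51°.
I₂ = I₁ · cos²(57°) = 6000 · 0.2966 = 1780 lux.
Transmitted fraction = 0.1483.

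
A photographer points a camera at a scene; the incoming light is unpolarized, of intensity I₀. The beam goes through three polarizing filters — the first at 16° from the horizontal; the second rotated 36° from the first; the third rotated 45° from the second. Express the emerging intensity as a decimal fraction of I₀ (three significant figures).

≈ 0.164 I₀

Unpolarized light through the first polarizer → I₁ = ½ I₀, now polarized at 16°.
I₂ = I₁ cos²(36°) = 0.5 · 0.6545 I₀ = 0.3273 I₀.
I₃ = I₂ cos²(45°) = 0.3273 · 0.5 I₀ = 0.1636 I₀.
Transmitted fraction = 0.1636.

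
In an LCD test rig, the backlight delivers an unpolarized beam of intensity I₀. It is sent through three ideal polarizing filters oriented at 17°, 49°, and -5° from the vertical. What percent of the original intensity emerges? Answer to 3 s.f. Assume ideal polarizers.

Unpolarized light through the first polarizer → I₁ = ½ I₀, now polarized at 17°.
I₂ = I₁ cos²(49° − 17°) = 0.5 I₀ · cos²(32°) = 0.3596 I₀.
I₃ = I₂ cos²(-5° − 49°) = 0.3596 I₀ · cos²(54°) = 0.1242 I₀.
That is 12.42% of the incident intensity.

≈ 12.4%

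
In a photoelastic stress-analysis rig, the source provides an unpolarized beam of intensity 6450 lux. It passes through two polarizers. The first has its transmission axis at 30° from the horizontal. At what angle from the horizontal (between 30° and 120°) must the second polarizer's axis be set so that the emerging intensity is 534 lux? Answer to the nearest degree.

Unpolarized light through the first polarizer → I₁ = ½ I₀, now polarized at 30°.
Target fraction: 534 / 6450 lux = 0.08279 of I₀.
Need I₂/I₀ = 0.08279, so cos²(θ − 30°) = 0.08279 / 0.5 = 0.1656.
θ − 30° = arccos(√0.1656) = 66.0°, giving θ ≈ 30 + 66.0 = 96.0°.

θ ≈ 96°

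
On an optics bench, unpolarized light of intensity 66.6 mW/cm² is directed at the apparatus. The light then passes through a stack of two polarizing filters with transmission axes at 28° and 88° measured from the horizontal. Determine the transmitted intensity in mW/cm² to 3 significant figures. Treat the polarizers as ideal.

I ≈ 8.33 mW/cm²

Unpolarized light through the first polarizer → I₁ = 66.6 mW/cm²/2 = 33.3 mW/cm², polarized at 28°.
I₂ = I₁ · cos²(60°) = 33.3 · 0.25 = 8.325 mW/cm².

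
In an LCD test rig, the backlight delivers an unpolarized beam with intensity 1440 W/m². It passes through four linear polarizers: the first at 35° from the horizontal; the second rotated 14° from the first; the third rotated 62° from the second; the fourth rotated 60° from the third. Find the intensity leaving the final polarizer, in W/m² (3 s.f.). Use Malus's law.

I ≈ 37.4 W/m²

Unpolarized light through the first polarizer → I₁ = 1440 W/m²/2 = 720 W/m², polarized at 35°.
I₂ = I₁ · cos²(14°) = 720 · 0.9415 = 677.9 W/m².
I₃ = I₂ · cos²(62°) = 677.9 · 0.2204 = 149.4 W/m².
I₄ = I₃ · cos²(60°) = 149.4 · 0.25 = 37.35 W/m².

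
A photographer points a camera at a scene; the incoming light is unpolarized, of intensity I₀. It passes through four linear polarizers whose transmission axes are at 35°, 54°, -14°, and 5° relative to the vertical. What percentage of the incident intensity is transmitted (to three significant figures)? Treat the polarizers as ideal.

≈ 5.61%

Unpolarized light through the first polarizer → I₁ = ½ I₀, now polarized at 35°.
I₂ = I₁ cos²(54° − 35°) = 0.5 I₀ · cos²(19°) = 0.447 I₀.
I₃ = I₂ cos²(-14° − 54°) = 0.447 I₀ · cos²(68°) = 0.06273 I₀.
I₄ = I₃ cos²(5° + 14°) = 0.06273 I₀ · cos²(19°) = 0.05608 I₀.
That is 5.608% of the incident intensity.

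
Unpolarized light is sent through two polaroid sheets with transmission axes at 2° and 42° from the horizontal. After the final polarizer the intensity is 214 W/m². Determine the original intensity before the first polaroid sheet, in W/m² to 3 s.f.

Unpolarized light through the first polarizer → I₁ = ½ I₀, now polarized at 2°.
I₂ = I₁ cos²(42° − 2°) = 0.5 I₀ · cos²(40°) = 0.2934 I₀.
So 214 W/m² = 0.2934 I₀, giving I₀ = 214/0.2934 = 729.3 W/m².

I₀ ≈ 729 W/m²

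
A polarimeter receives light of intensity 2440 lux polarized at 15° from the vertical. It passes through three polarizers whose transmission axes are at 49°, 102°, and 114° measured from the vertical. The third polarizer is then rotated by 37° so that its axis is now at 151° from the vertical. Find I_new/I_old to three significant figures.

I_new/I_old ≈ 0.450

Before rotation:
I₁ = I₀ cos²(49° − 15°) = I₀ cos²(34°) = 0.6873 I₀.
I₂ = I₁ cos²(102° − 49°) = 0.6873 I₀ · cos²(53°) = 0.2489 I₀.
I₃ = I₂ cos²(114° − 102°) = 0.2489 I₀ · cos²(12°) = 0.2382 I₀.
After rotation:
I₁ = I₀ cos²(49° − 15°) = I₀ cos²(34°) = 0.6873 I₀.
I₂ = I₁ cos²(102° − 49°) = 0.6873 I₀ · cos²(53°) = 0.2489 I₀.
I₃ = I₂ cos²(151° − 102°) = 0.2489 I₀ · cos²(49°) = 0.1071 I₀.
Ratio = 0.1071 / 0.2382 = 0.4499.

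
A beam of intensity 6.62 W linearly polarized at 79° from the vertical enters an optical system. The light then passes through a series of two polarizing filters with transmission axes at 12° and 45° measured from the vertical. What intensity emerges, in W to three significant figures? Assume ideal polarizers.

I ≈ 0.711 W

By Malus's law, I₁ = 6.62 W · cos²(67°) = 1.011 W.
I₂ = I₁ · cos²(33°) = 1.011 · 0.7034 = 0.7109 W.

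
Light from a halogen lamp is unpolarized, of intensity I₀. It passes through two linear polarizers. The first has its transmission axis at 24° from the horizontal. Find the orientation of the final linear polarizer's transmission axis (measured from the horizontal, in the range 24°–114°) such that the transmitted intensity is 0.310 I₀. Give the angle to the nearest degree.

Unpolarized light through the first polarizer → I₁ = ½ I₀, now polarized at 24°.
Need I₂/I₀ = 0.31, so cos²(θ − 24°) = 0.31 / 0.5 = 0.62.
θ − 24° = arccos(√0.62) = 38.1°, giving θ ≈ 24 + 38.1 = 62.1°.

θ ≈ 62°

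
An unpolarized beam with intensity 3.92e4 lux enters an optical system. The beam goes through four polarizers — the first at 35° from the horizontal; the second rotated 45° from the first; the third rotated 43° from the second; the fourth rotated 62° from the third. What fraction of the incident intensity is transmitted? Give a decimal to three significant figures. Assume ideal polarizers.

Unpolarized light through the first polarizer → I₁ = 3.92e4 lux/2 = 1.96e+04 lux, polarized at 35°.
I₂ = I₁ · cos²(45°) = 1.96e+04 · 0.5 = 9800 lux.
I₃ = I₂ · cos²(43°) = 9800 · 0.5349 = 5242 lux.
I₄ = I₃ · cos²(62°) = 5242 · 0.2204 = 1155 lux.
Transmitted fraction = 0.02947.

I/I₀ ≈ 0.0295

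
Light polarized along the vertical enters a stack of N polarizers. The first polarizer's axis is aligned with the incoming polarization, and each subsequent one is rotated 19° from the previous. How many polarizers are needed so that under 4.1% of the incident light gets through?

First polarizer is aligned with the polarization: full transmission.
Each further stage multiplies by cos²(19°) = 0.894.
After N polarizers: T = 0.894^(N−1). Require T < 0.041 ⇒ N−1 > ln(0.041)/ln(0.894) = 28.51, so N−1 ≥ 29 and N = 30.
Check: N=30 gives T = 0.0388 < 0.041; N=29 gives T = 0.0434.

N = 30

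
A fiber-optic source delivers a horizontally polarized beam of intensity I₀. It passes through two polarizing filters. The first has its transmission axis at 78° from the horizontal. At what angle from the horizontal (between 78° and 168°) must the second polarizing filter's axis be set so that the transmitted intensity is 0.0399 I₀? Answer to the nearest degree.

θ ≈ 94°

By Malus's law, I₁ = I₀ cos²(78° − 0°) = I₀ cos²(78°) = 0.04323 I₀.
Need I₂/I₀ = 0.0399, so cos²(θ − 78°) = 0.0399 / 0.04323 = 0.923.
θ − 78° = arccos(√0.923) = 16.1°, giving θ ≈ 78 + 16.1 = 94.1°.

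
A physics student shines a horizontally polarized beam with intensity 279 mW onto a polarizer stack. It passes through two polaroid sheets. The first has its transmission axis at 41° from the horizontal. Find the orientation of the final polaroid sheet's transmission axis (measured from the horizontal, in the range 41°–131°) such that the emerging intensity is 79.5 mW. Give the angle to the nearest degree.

θ ≈ 86°

By Malus's law, I₁ = I₀ cos²(41° − 0°) = I₀ cos²(41°) = 0.5696 I₀.
Target fraction: 79.5 / 279 mW = 0.2849 of I₀.
Need I₂/I₀ = 0.2849, so cos²(θ − 41°) = 0.2849 / 0.5696 = 0.5003.
θ − 41° = arccos(√0.5003) = 45.0°, giving θ ≈ 41 + 45.0 = 86.0°.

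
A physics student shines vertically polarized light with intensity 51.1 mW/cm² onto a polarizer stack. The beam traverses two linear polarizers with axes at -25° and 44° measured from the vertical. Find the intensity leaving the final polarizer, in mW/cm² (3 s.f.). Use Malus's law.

I ≈ 5.39 mW/cm²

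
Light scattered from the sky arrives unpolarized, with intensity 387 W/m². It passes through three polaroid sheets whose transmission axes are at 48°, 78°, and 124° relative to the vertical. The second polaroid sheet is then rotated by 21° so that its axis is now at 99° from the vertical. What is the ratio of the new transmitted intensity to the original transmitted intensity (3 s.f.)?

Before rotation:
Unpolarized light through the first polarizer → I₁ = ½ I₀, now polarized at 48°.
I₂ = I₁ cos²(78° − 48°) = 0.5 I₀ · cos²(30°) = 0.375 I₀.
I₃ = I₂ cos²(124° − 78°) = 0.375 I₀ · cos²(46°) = 0.181 I₀.
After rotation:
Unpolarized light through the first polarizer → I₁ = ½ I₀, now polarized at 48°.
I₂ = I₁ cos²(99° − 48°) = 0.5 I₀ · cos²(51°) = 0.198 I₀.
I₃ = I₂ cos²(124° − 99°) = 0.198 I₀ · cos²(25°) = 0.1627 I₀.
Ratio = 0.1627 / 0.181 = 0.8989.

I_new/I_old ≈ 0.899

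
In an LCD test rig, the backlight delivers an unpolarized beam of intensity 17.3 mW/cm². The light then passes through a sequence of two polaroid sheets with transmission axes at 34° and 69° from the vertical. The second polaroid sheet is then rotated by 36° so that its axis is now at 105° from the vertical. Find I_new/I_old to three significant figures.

I_new/I_old ≈ 0.158

Before rotation:
Unpolarized light through the first polarizer → I₁ = ½ I₀, now polarized at 34°.
I₂ = I₁ cos²(69° − 34°) = 0.5 I₀ · cos²(35°) = 0.3355 I₀.
After rotation:
Unpolarized light through the first polarizer → I₁ = ½ I₀, now polarized at 34°.
I₂ = I₁ cos²(105° − 34°) = 0.5 I₀ · cos²(71°) = 0.053 I₀.
Ratio = 0.053 / 0.3355 = 0.158.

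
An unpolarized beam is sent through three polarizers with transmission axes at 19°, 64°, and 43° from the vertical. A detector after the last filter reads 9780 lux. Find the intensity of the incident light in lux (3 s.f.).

I₀ ≈ 4.49e4 lux

Unpolarized light through the first polarizer → I₁ = ½ I₀, now polarized at 19°.
I₂ = I₁ cos²(64° − 19°) = 0.5 I₀ · cos²(45°) = 0.25 I₀.
I₃ = I₂ cos²(43° − 64°) = 0.25 I₀ · cos²(21°) = 0.2179 I₀.
So 9780 lux = 0.2179 I₀, giving I₀ = 9780/0.2179 = 4.488e+04 lux.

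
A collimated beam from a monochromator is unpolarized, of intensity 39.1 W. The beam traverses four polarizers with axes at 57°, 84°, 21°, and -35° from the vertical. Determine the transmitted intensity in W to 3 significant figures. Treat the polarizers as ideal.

Unpolarized light through the first polarizer → I₁ = 39.1 W/2 = 19.55 W, polarized at 57°.
I₂ = I₁ · cos²(27°) = 19.55 · 0.7939 = 15.52 W.
I₃ = I₂ · cos²(63°) = 15.52 · 0.2061 = 3.199 W.
I₄ = I₃ · cos²(56°) = 3.199 · 0.3127 = 1 W.

I ≈ 1.00 W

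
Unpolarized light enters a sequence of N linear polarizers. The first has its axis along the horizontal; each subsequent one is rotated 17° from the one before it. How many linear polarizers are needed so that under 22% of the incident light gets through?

First polarizer halves the unpolarized light: factor 1/2.
Each further stage multiplies by cos²(17°) = 0.9145.
After N polarizers: T = 0.5·0.9145^(N−1). Require T < 0.22 ⇒ N−1 > ln(0.22/0.5)/ln(0.9145) = 9.19, so N−1 ≥ 10 and N = 11.
Check: N=11 gives T = 0.2046 < 0.22; N=10 gives T = 0.2237.

N = 11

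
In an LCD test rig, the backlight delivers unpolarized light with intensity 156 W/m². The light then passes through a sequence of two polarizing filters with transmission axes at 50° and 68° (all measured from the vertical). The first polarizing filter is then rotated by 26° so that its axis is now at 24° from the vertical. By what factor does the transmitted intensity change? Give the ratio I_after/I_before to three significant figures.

I_new/I_old ≈ 0.572

Before rotation:
Unpolarized light through the first polarizer → I₁ = ½ I₀, now polarized at 50°.
I₂ = I₁ cos²(68° − 50°) = 0.5 I₀ · cos²(18°) = 0.4523 I₀.
After rotation:
Unpolarized light through the first polarizer → I₁ = ½ I₀, now polarized at 24°.
I₂ = I₁ cos²(68° − 24°) = 0.5 I₀ · cos²(44°) = 0.2587 I₀.
Ratio = 0.2587 / 0.4523 = 0.5721.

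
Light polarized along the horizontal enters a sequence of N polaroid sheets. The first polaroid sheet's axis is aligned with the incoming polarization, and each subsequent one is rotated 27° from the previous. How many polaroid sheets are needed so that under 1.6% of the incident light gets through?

N = 19

First polarizer is aligned with the polarization: full transmission.
Each further stage multiplies by cos²(27°) = 0.7939.
After N polarizers: T = 0.7939^(N−1). Require T < 0.016 ⇒ N−1 > ln(0.016)/ln(0.7939) = 17.92, so N−1 ≥ 18 and N = 19.
Check: N=19 gives T = 0.01569 < 0.016; N=18 gives T = 0.01977.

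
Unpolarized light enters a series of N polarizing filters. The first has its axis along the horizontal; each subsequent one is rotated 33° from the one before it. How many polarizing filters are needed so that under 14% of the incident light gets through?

First polarizer halves the unpolarized light: factor 1/2.
Each further stage multiplies by cos²(33°) = 0.7034.
After N polarizers: T = 0.5·0.7034^(N−1). Require T < 0.14 ⇒ N−1 > ln(0.14/0.5)/ln(0.7034) = 3.62, so N−1 ≥ 4 and N = 5.
Check: N=5 gives T = 0.1224 < 0.14; N=4 gives T = 0.174.

N = 5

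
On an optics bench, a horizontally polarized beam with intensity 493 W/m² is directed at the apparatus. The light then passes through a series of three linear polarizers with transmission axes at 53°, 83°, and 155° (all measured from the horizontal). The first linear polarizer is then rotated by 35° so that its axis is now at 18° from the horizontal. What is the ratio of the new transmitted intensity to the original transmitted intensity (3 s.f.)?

I_new/I_old ≈ 0.595

Before rotation:
I₁ = I₀ cos²(53° − 0°) = I₀ cos²(53°) = 0.3622 I₀.
I₂ = I₁ cos²(83° − 53°) = 0.3622 I₀ · cos²(30°) = 0.2716 I₀.
I₃ = I₂ cos²(155° − 83°) = 0.2716 I₀ · cos²(72°) = 0.02594 I₀.
After rotation:
I₁ = I₀ cos²(18° − 0°) = I₀ cos²(18°) = 0.9045 I₀.
I₂ = I₁ cos²(83° − 18°) = 0.9045 I₀ · cos²(65°) = 0.1616 I₀.
I₃ = I₂ cos²(155° − 83°) = 0.1616 I₀ · cos²(72°) = 0.01543 I₀.
Ratio = 0.01543 / 0.02594 = 0.5947.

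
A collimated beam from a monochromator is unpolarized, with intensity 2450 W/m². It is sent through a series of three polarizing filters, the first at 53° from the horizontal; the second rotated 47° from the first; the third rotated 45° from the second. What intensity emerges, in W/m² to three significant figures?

I ≈ 285 W/m²

Unpolarized light through the first polarizer → I₁ = 2450 W/m²/2 = 1225 W/m², polarized at 53°.
I₂ = I₁ · cos²(47°) = 1225 · 0.4651 = 569.8 W/m².
I₃ = I₂ · cos²(45°) = 569.8 · 0.5 = 284.9 W/m².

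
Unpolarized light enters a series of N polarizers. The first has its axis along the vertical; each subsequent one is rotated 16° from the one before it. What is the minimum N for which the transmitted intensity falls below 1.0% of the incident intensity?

N = 51

First polarizer halves the unpolarized light: factor 1/2.
Each further stage multiplies by cos²(16°) = 0.924.
After N polarizers: T = 0.5·0.924^(N−1). Require T < 0.010 ⇒ N−1 > ln(0.010/0.5)/ln(0.924) = 49.51, so N−1 ≥ 50 and N = 51.
Check: N=51 gives T = 0.009619 < 0.010; N=50 gives T = 0.01041.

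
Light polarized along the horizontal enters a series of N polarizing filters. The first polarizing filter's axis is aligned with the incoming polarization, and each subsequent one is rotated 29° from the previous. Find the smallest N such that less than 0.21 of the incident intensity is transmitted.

First polarizer is aligned with the polarization: full transmission.
Each further stage multiplies by cos²(29°) = 0.765.
After N polarizers: T = 0.765^(N−1). Require T < 0.21 ⇒ N−1 > ln(0.21)/ln(0.765) = 5.82, so N−1 ≥ 6 and N = 7.
Check: N=7 gives T = 0.2004 < 0.21; N=6 gives T = 0.2619.

N = 7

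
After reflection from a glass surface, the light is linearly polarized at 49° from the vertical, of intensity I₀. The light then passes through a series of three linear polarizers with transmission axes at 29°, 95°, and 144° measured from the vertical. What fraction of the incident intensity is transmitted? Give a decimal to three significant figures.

≈ 0.0629 I₀

I₁ = I₀ cos²(29° − 49°) = I₀ cos²(20°) = 0.883 I₀.
I₂ = I₁ cos²(95° − 29°) = 0.883 I₀ · cos²(66°) = 0.1461 I₀.
I₃ = I₂ cos²(144° − 95°) = 0.1461 I₀ · cos²(49°) = 0.06288 I₀.
Transmitted fraction = 0.06288.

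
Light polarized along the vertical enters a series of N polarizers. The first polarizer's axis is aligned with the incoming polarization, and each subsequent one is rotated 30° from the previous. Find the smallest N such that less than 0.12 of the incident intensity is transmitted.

N = 9

First polarizer is aligned with the polarization: full transmission.
Each further stage multiplies by cos²(30°) = 0.75.
After N polarizers: T = 0.75^(N−1). Require T < 0.12 ⇒ N−1 > ln(0.12)/ln(0.75) = 7.37, so N−1 ≥ 8 and N = 9.
Check: N=9 gives T = 0.1001 < 0.12; N=8 gives T = 0.1335.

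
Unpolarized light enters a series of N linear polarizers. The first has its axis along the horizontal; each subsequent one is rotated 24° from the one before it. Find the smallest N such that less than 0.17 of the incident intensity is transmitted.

First polarizer halves the unpolarized light: factor 1/2.
Each further stage multiplies by cos²(24°) = 0.8346.
After N polarizers: T = 0.5·0.8346^(N−1). Require T < 0.17 ⇒ N−1 > ln(0.17/0.5)/ln(0.8346) = 5.97, so N−1 ≥ 6 and N = 7.
Check: N=7 gives T = 0.1689 < 0.17; N=6 gives T = 0.2024.

N = 7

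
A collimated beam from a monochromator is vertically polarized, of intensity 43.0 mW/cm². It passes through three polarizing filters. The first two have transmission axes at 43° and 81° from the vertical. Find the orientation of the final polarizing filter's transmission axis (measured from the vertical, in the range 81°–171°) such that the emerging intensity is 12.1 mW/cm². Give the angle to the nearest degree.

By Malus's law, I₁ = I₀ cos²(43° − 0°) = I₀ cos²(43°) = 0.5349 I₀.
I₂ = I₁ cos²(81° − 43°) = 0.5349 I₀ · cos²(38°) = 0.3321 I₀.
Target fraction: 12.1 / 43.0 mW/cm² = 0.2814 of I₀.
Need I₃/I₀ = 0.2814, so cos²(θ − 81°) = 0.2814 / 0.3321 = 0.8472.
θ − 81° = arccos(√0.8472) = 23.0°, giving θ ≈ 81 + 23.0 = 104.0°.

θ ≈ 104°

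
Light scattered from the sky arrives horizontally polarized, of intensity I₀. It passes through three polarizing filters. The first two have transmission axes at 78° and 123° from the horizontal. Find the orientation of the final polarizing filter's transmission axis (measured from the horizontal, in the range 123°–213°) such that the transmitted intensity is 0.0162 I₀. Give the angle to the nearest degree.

θ ≈ 153°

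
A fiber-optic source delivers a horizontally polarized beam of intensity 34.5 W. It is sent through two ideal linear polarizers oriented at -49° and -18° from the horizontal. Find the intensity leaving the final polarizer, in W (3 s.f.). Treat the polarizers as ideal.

I₁ = 34.5 W · cos²(49°) = 14.85 W.
I₂ = I₁ · cos²(31°) = 14.85 · 0.7347 = 10.91 W.

I ≈ 10.9 W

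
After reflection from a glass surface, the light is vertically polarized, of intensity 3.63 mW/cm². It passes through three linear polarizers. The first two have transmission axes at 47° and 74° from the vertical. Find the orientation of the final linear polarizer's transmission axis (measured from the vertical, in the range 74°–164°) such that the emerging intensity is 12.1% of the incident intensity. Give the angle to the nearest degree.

θ ≈ 129°

I₁ = I₀ cos²(47° − 0°) = I₀ cos²(47°) = 0.4651 I₀.
I₂ = I₁ cos²(74° − 47°) = 0.4651 I₀ · cos²(27°) = 0.3693 I₀.
Need I₃/I₀ = 0.121, so cos²(θ − 74°) = 0.121 / 0.3693 = 0.3277.
θ − 74° = arccos(√0.3277) = 55.1°, giving θ ≈ 74 + 55.1 = 129.1°.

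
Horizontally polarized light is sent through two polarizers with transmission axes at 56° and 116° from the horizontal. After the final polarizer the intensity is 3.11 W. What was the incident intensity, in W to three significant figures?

I₁ = I₀ cos²(56° − 0°) = I₀ cos²(56°) = 0.3127 I₀.
I₂ = I₁ cos²(116° − 56°) = 0.3127 I₀ · cos²(60°) = 0.07817 I₀.
So 3.11 W = 0.07817 I₀, giving I₀ = 3.11/0.07817 = 39.78 W.

I₀ ≈ 39.8 W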